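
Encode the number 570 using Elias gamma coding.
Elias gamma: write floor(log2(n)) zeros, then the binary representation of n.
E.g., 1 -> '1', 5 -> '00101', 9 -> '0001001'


num_bits = floor(log2(570)) + 1 = 10
leading_zeros = num_bits - 1 = 9
binary(570) = 1000111010

Elias gamma(570) = '000000000' + '1000111010' = 0000000001000111010 (19 bits)


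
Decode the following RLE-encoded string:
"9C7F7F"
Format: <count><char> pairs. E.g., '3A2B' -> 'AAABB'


Expanding each <count><char> pair:
  9C -> 'CCCCCCCCC'
  7F -> 'FFFFFFF'
  7F -> 'FFFFFFF'

Decoded = CCCCCCCCCFFFFFFFFFFFFFF


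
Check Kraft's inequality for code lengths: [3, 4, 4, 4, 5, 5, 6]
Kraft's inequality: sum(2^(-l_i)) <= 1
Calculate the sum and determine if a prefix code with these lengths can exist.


Sum = 2^(-3) + 2^(-4) + 2^(-4) + 2^(-4) + 2^(-5) + 2^(-5) + 2^(-6)
    = 0.125 + 0.0625 + 0.0625 + 0.0625 + 0.03125 + 0.03125 + 0.015625
    = 25/64 = 0.390625
Since 0.390625 <= 1, Kraft's inequality IS satisfied.
A prefix code with these lengths CAN exist.

Kraft sum = 0.390625. Satisfied.


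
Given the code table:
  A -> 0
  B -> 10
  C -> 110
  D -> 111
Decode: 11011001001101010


Decoding:
110 -> C
110 -> C
0 -> A
10 -> B
0 -> A
110 -> C
10 -> B
10 -> B


Result: CCABACBB


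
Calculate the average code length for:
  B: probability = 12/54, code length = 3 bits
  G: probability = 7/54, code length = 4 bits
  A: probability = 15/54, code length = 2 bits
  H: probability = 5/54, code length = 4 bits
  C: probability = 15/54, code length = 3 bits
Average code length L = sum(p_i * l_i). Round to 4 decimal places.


Weighted contributions p_i * l_i:
  B: (12/54) * 3 = 36/54
  G: (7/54) * 4 = 28/54
  A: (15/54) * 2 = 30/54
  H: (5/54) * 4 = 20/54
  C: (15/54) * 3 = 45/54
Sum = (36 + 28 + 30 + 20 + 45)/54 = 159/54

L = 159/54 = 2.9444 bits/symbol


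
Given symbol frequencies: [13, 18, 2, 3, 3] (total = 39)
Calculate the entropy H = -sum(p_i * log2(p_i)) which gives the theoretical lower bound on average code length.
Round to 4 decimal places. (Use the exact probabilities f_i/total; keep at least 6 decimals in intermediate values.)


Per-symbol terms -p_i * log2(p_i) with p_i = f_i/39:
  p = 13/39 = 0.333333: log2(p) = -1.584963, -p*log2(p) = 0.528321
  p = 18/39 = 0.461538: log2(p) = -1.115477, -p*log2(p) = 0.514836
  p = 2/39 = 0.051282: log2(p) = -4.285402, -p*log2(p) = 0.219764
  p = 3/39 = 0.076923: log2(p) = -3.700440, -p*log2(p) = 0.284649
  p = 3/39 = 0.076923: log2(p) = -3.700440, -p*log2(p) = 0.284649
H = 0.528321 + 0.514836 + 0.219764 + 0.284649 + 0.284649 = 1.832219

H = 1.8322 bits/symbol


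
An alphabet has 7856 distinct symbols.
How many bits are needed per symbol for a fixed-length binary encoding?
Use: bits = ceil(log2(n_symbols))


log2(7856) = 12.9396
Bracket: 2^12 = 4096 < 7856 <= 2^13 = 8192
So ceil(log2(7856)) = 13

bits = ceil(log2(7856)) = ceil(12.9396) = 13 bits


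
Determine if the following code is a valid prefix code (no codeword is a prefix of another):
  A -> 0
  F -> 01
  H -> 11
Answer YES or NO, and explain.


Checking each pair (does one codeword prefix another?):
  A='0' vs F='01': prefix -- VIOLATION

NO -- this is NOT a valid prefix code. A (0) is a prefix of F (01).


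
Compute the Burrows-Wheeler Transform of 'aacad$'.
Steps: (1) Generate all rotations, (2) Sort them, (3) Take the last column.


Rotations (sorted):
  0: $aacad -> last char: d
  1: aacad$ -> last char: $
  2: acad$a -> last char: a
  3: ad$aac -> last char: c
  4: cad$aa -> last char: a
  5: d$aaca -> last char: a


BWT = d$acaa


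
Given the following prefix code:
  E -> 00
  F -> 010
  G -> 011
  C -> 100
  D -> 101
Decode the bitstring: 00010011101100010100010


Decoding step by step:
Bits 00 -> E
Bits 010 -> F
Bits 011 -> G
Bits 101 -> D
Bits 100 -> C
Bits 010 -> F
Bits 100 -> C
Bits 010 -> F


Decoded message: EFGDCFCF


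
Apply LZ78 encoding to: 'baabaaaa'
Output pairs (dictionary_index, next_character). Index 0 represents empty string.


LZ78 encoding steps:
Dictionary: {0: ''}
Step 1: w='' (idx 0), next='b' -> output (0, 'b'), add 'b' as idx 1
Step 2: w='' (idx 0), next='a' -> output (0, 'a'), add 'a' as idx 2
Step 3: w='a' (idx 2), next='b' -> output (2, 'b'), add 'ab' as idx 3
Step 4: w='a' (idx 2), next='a' -> output (2, 'a'), add 'aa' as idx 4
Step 5: w='aa' (idx 4), end of input -> output (4, '')


Encoded: [(0, 'b'), (0, 'a'), (2, 'b'), (2, 'a'), (4, '')]


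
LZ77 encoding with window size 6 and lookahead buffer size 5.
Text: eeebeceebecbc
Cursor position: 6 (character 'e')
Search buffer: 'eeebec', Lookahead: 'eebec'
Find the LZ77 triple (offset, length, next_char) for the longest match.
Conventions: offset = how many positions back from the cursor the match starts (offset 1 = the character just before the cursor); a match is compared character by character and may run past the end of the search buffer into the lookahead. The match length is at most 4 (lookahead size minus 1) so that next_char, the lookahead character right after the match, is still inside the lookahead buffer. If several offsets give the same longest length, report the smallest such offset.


Try each offset into the search buffer:
  offset=1 (pos 5, char 'c'): match length 0
  offset=2 (pos 4, char 'e'): match length 1
  offset=3 (pos 3, char 'b'): match length 0
  offset=4 (pos 2, char 'e'): match length 1
  offset=5 (pos 1, char 'e'): match length 4
  offset=6 (pos 0, char 'e'): match length 2
Longest match has length 4 at offset 5.
next_char = character at position 6 + 4 = 10 -> 'c'

Best match: offset=5, length=4 (matching 'eebe' starting at position 1)
LZ77 triple: (5, 4, 'c')


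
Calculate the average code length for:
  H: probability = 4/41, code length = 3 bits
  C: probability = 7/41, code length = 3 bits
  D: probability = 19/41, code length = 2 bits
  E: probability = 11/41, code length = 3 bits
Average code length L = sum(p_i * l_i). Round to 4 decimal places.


Weighted contributions p_i * l_i:
  H: (4/41) * 3 = 12/41
  C: (7/41) * 3 = 21/41
  D: (19/41) * 2 = 38/41
  E: (11/41) * 3 = 33/41
Sum = (12 + 21 + 38 + 33)/41 = 104/41

L = 104/41 = 2.5366 bits/symbol


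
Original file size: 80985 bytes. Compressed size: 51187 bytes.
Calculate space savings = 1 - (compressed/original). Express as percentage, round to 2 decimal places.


ratio = compressed/original = 51187/80985 = 0.632055
savings = 1 - ratio = 1 - 0.632055 = 0.367945
as a percentage: 0.367945 * 100 = 36.79%

Space savings = 1 - 51187/80985 = 36.79%


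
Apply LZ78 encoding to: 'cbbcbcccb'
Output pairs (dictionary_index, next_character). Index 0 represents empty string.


LZ78 encoding steps:
Dictionary: {0: ''}
Step 1: w='' (idx 0), next='c' -> output (0, 'c'), add 'c' as idx 1
Step 2: w='' (idx 0), next='b' -> output (0, 'b'), add 'b' as idx 2
Step 3: w='b' (idx 2), next='c' -> output (2, 'c'), add 'bc' as idx 3
Step 4: w='bc' (idx 3), next='c' -> output (3, 'c'), add 'bcc' as idx 4
Step 5: w='c' (idx 1), next='b' -> output (1, 'b'), add 'cb' as idx 5


Encoded: [(0, 'c'), (0, 'b'), (2, 'c'), (3, 'c'), (1, 'b')]


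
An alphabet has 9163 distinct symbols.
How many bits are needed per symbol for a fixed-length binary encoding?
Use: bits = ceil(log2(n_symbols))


log2(9163) = 13.1616
Bracket: 2^13 = 8192 < 9163 <= 2^14 = 16384
So ceil(log2(9163)) = 14

bits = ceil(log2(9163)) = ceil(13.1616) = 14 bits


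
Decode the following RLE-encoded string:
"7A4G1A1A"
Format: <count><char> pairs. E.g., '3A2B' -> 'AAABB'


Expanding each <count><char> pair:
  7A -> 'AAAAAAA'
  4G -> 'GGGG'
  1A -> 'A'
  1A -> 'A'

Decoded = AAAAAAAGGGGAA


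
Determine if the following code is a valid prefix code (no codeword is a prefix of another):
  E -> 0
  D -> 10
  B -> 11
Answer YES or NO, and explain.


Checking each pair (does one codeword prefix another?):
  E='0' vs D='10': no prefix
  E='0' vs B='11': no prefix
  D='10' vs E='0': no prefix
  D='10' vs B='11': no prefix
  B='11' vs E='0': no prefix
  B='11' vs D='10': no prefix
No violation found over all pairs.

YES -- this is a valid prefix code. No codeword is a prefix of any other codeword.


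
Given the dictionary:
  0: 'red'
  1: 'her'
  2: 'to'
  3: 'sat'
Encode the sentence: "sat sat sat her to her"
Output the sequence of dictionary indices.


Look up each word in the dictionary:
  'sat' -> 3
  'sat' -> 3
  'sat' -> 3
  'her' -> 1
  'to' -> 2
  'her' -> 1

Encoded: [3, 3, 3, 1, 2, 1]


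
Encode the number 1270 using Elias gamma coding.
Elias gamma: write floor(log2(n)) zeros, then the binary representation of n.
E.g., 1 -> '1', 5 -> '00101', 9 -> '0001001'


num_bits = floor(log2(1270)) + 1 = 11
leading_zeros = num_bits - 1 = 10
binary(1270) = 10011110110

Elias gamma(1270) = '0000000000' + '10011110110' = 000000000010011110110 (21 bits)


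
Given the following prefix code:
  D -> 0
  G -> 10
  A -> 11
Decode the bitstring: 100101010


Decoding step by step:
Bits 10 -> G
Bits 0 -> D
Bits 10 -> G
Bits 10 -> G
Bits 10 -> G


Decoded message: GDGGG


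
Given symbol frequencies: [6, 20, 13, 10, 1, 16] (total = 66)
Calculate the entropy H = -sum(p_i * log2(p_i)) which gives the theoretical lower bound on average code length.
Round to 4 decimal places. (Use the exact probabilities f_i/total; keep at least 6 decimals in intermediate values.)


Per-symbol terms -p_i * log2(p_i) with p_i = f_i/66:
  p = 6/66 = 0.090909: log2(p) = -3.459432, -p*log2(p) = 0.314494
  p = 20/66 = 0.303030: log2(p) = -1.722466, -p*log2(p) = 0.521959
  p = 13/66 = 0.196970: log2(p) = -2.343954, -p*log2(p) = 0.461688
  p = 10/66 = 0.151515: log2(p) = -2.722466, -p*log2(p) = 0.412495
  p = 1/66 = 0.015152: log2(p) = -6.044394, -p*log2(p) = 0.091582
  p = 16/66 = 0.242424: log2(p) = -2.044394, -p*log2(p) = 0.495611
H = 0.314494 + 0.521959 + 0.461688 + 0.412495 + 0.091582 + 0.495611 = 2.297829

H = 2.2978 bits/symbol


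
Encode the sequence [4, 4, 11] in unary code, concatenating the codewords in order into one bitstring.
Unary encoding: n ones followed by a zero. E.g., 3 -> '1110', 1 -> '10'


Encode each number as n ones followed by a terminating 0:
  4 -> 11110 (5 bits)
  4 -> 11110 (5 bits)
  11 -> 111111111110 (12 bits)
Total length = 5 + 5 + 12 = 22 bits.

Unary([4, 4, 11]) = 1111011110111111111110 (22 bits)


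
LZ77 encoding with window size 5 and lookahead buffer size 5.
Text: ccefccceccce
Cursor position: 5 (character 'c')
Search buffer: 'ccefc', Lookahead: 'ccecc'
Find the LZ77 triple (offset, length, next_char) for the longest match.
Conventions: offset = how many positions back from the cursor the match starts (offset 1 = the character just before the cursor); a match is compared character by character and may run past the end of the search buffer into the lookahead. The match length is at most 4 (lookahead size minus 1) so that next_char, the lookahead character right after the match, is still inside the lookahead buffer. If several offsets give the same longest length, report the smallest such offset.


Try each offset into the search buffer:
  offset=1 (pos 4, char 'c'): match length 2
  offset=2 (pos 3, char 'f'): match length 0
  offset=3 (pos 2, char 'e'): match length 0
  offset=4 (pos 1, char 'c'): match length 1
  offset=5 (pos 0, char 'c'): match length 3
Longest match has length 3 at offset 5.
next_char = character at position 5 + 3 = 8 -> 'c'

Best match: offset=5, length=3 (matching 'cce' starting at position 0)
LZ77 triple: (5, 3, 'c')


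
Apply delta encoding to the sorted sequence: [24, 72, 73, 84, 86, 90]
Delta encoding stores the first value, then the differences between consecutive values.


First value: 24
Deltas:
  72 - 24 = 48
  73 - 72 = 1
  84 - 73 = 11
  86 - 84 = 2
  90 - 86 = 4


Delta encoded: [24, 48, 1, 11, 2, 4]


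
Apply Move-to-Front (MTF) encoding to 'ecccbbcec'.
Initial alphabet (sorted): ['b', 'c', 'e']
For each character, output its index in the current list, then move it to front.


MTF encoding:
'e': index 2 in ['b', 'c', 'e'] -> ['e', 'b', 'c']
'c': index 2 in ['e', 'b', 'c'] -> ['c', 'e', 'b']
'c': index 0 in ['c', 'e', 'b'] -> ['c', 'e', 'b']
'c': index 0 in ['c', 'e', 'b'] -> ['c', 'e', 'b']
'b': index 2 in ['c', 'e', 'b'] -> ['b', 'c', 'e']
'b': index 0 in ['b', 'c', 'e'] -> ['b', 'c', 'e']
'c': index 1 in ['b', 'c', 'e'] -> ['c', 'b', 'e']
'e': index 2 in ['c', 'b', 'e'] -> ['e', 'c', 'b']
'c': index 1 in ['e', 'c', 'b'] -> ['c', 'e', 'b']


Output: [2, 2, 0, 0, 2, 0, 1, 2, 1]


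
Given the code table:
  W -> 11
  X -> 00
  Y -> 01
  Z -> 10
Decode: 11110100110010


Decoding:
11 -> W
11 -> W
01 -> Y
00 -> X
11 -> W
00 -> X
10 -> Z


Result: WWYXWXZ


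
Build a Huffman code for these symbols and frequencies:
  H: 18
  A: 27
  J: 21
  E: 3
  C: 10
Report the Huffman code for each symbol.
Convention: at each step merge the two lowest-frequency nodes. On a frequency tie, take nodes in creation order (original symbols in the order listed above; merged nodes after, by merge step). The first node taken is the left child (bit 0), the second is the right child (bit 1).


Huffman tree construction:
Step 1: Merge E(3) + C(10) = 13
Step 2: Merge (E+C)(13) + H(18) = 31
Step 3: Merge J(21) + A(27) = 48
Step 4: Merge ((E+C)+H)(31) + (J+A)(48) = 79
Read each symbol's code off the tree from the root (left child = 0, right child = 1).

Codes:
  H: 01 (length 2)
  A: 11 (length 2)
  J: 10 (length 2)
  E: 000 (length 3)
  C: 001 (length 3)
Average code length: 171/79 = 2.1646 bits/symbol


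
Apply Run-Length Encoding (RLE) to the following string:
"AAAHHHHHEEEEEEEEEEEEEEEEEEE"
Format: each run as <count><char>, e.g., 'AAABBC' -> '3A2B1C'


Scanning runs left to right:
  i=0: run of 'A' x 3 -> '3A'
  i=3: run of 'H' x 5 -> '5H'
  i=8: run of 'E' x 19 -> '19E'

RLE = 3A5H19E


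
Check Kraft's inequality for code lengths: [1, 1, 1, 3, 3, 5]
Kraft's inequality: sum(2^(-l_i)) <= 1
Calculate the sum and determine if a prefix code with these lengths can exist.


Sum = 2^(-1) + 2^(-1) + 2^(-1) + 2^(-3) + 2^(-3) + 2^(-5)
    = 0.5 + 0.5 + 0.5 + 0.125 + 0.125 + 0.03125
    = 57/32 = 1.78125
Since 1.78125 > 1, Kraft's inequality is NOT satisfied.
A prefix code with these lengths CANNOT exist.

Kraft sum = 1.78125. Not satisfied.


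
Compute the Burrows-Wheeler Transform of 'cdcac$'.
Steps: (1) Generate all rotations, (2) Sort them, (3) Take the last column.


Rotations (sorted):
  0: $cdcac -> last char: c
  1: ac$cdc -> last char: c
  2: c$cdca -> last char: a
  3: cac$cd -> last char: d
  4: cdcac$ -> last char: $
  5: dcac$c -> last char: c


BWT = ccad$c


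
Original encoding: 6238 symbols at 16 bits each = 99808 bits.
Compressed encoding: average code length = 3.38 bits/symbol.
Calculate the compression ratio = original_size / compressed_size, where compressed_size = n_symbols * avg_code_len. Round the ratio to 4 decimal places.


original_size = n_symbols * orig_bits = 6238 * 16 = 99808 bits
compressed_size = n_symbols * avg_code_len = 6238 * 3.38 = 21084.44 bits
ratio = original_size / compressed_size = 99808 / 21084.44 = 4.7337

Compression ratio = 4.7337


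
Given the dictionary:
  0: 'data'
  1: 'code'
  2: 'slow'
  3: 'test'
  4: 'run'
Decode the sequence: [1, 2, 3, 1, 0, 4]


Look up each index in the dictionary:
  1 -> 'code'
  2 -> 'slow'
  3 -> 'test'
  1 -> 'code'
  0 -> 'data'
  4 -> 'run'

Decoded: "code slow test code data run"


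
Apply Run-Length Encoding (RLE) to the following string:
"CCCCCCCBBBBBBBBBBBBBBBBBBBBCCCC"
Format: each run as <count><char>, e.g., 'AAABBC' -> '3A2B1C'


Scanning runs left to right:
  i=0: run of 'C' x 7 -> '7C'
  i=7: run of 'B' x 20 -> '20B'
  i=27: run of 'C' x 4 -> '4C'

RLE = 7C20B4C


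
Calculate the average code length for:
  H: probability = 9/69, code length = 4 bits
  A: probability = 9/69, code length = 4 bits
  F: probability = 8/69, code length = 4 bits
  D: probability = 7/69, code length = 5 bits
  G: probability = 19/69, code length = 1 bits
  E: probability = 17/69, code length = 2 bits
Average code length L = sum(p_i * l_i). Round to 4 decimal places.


Weighted contributions p_i * l_i:
  H: (9/69) * 4 = 36/69
  A: (9/69) * 4 = 36/69
  F: (8/69) * 4 = 32/69
  D: (7/69) * 5 = 35/69
  G: (19/69) * 1 = 19/69
  E: (17/69) * 2 = 34/69
Sum = (36 + 36 + 32 + 35 + 19 + 34)/69 = 192/69

L = 192/69 = 2.7826 bits/symbol


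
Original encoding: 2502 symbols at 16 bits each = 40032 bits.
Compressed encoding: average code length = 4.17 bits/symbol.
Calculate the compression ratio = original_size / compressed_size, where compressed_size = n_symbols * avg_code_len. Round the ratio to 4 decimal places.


original_size = n_symbols * orig_bits = 2502 * 16 = 40032 bits
compressed_size = n_symbols * avg_code_len = 2502 * 4.17 = 10433.34 bits
ratio = original_size / compressed_size = 40032 / 10433.34 = 3.8369

Compression ratio = 3.8369


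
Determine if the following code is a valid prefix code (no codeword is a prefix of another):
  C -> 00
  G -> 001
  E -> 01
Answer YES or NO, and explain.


Checking each pair (does one codeword prefix another?):
  C='00' vs G='001': prefix -- VIOLATION

NO -- this is NOT a valid prefix code. C (00) is a prefix of G (001).


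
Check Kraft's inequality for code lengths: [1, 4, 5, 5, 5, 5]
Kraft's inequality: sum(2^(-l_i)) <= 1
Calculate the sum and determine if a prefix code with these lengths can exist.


Sum = 2^(-1) + 2^(-4) + 2^(-5) + 2^(-5) + 2^(-5) + 2^(-5)
    = 0.5 + 0.0625 + 0.03125 + 0.03125 + 0.03125 + 0.03125
    = 22/32 = 0.6875
Since 0.6875 <= 1, Kraft's inequality IS satisfied.
A prefix code with these lengths CAN exist.

Kraft sum = 0.6875. Satisfied.


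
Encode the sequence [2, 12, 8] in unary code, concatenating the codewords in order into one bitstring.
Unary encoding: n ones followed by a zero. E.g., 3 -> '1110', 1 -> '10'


Encode each number as n ones followed by a terminating 0:
  2 -> 110 (3 bits)
  12 -> 1111111111110 (13 bits)
  8 -> 111111110 (9 bits)
Total length = 3 + 13 + 9 = 25 bits.

Unary([2, 12, 8]) = 1101111111111110111111110 (25 bits)


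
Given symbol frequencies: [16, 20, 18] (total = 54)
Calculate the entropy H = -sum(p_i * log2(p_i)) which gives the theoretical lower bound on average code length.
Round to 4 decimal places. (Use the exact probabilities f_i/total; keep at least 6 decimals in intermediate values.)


Per-symbol terms -p_i * log2(p_i) with p_i = f_i/54:
  p = 16/54 = 0.296296: log2(p) = -1.754888, -p*log2(p) = 0.519967
  p = 20/54 = 0.370370: log2(p) = -1.432959, -p*log2(p) = 0.530726
  p = 18/54 = 0.333333: log2(p) = -1.584963, -p*log2(p) = 0.528321
H = 0.519967 + 0.530726 + 0.528321 = 1.579014

H = 1.579 bits/symbol


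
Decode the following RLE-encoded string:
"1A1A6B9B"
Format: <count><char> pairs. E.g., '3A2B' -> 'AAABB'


Expanding each <count><char> pair:
  1A -> 'A'
  1A -> 'A'
  6B -> 'BBBBBB'
  9B -> 'BBBBBBBBB'

Decoded = AABBBBBBBBBBBBBBB


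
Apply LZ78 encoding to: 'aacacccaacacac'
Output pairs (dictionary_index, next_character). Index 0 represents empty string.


LZ78 encoding steps:
Dictionary: {0: ''}
Step 1: w='' (idx 0), next='a' -> output (0, 'a'), add 'a' as idx 1
Step 2: w='a' (idx 1), next='c' -> output (1, 'c'), add 'ac' as idx 2
Step 3: w='ac' (idx 2), next='c' -> output (2, 'c'), add 'acc' as idx 3
Step 4: w='' (idx 0), next='c' -> output (0, 'c'), add 'c' as idx 4
Step 5: w='a' (idx 1), next='a' -> output (1, 'a'), add 'aa' as idx 5
Step 6: w='c' (idx 4), next='a' -> output (4, 'a'), add 'ca' as idx 6
Step 7: w='ca' (idx 6), next='c' -> output (6, 'c'), add 'cac' as idx 7


Encoded: [(0, 'a'), (1, 'c'), (2, 'c'), (0, 'c'), (1, 'a'), (4, 'a'), (6, 'c')]


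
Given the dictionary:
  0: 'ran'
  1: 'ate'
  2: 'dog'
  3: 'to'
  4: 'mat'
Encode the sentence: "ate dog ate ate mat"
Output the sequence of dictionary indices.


Look up each word in the dictionary:
  'ate' -> 1
  'dog' -> 2
  'ate' -> 1
  'ate' -> 1
  'mat' -> 4

Encoded: [1, 2, 1, 1, 4]


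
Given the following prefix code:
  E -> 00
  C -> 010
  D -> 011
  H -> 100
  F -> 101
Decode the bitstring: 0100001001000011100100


Decoding step by step:
Bits 010 -> C
Bits 00 -> E
Bits 010 -> C
Bits 010 -> C
Bits 00 -> E
Bits 011 -> D
Bits 100 -> H
Bits 100 -> H


Decoded message: CECCEDHH


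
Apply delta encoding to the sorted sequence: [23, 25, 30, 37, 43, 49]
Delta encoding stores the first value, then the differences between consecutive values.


First value: 23
Deltas:
  25 - 23 = 2
  30 - 25 = 5
  37 - 30 = 7
  43 - 37 = 6
  49 - 43 = 6


Delta encoded: [23, 2, 5, 7, 6, 6]


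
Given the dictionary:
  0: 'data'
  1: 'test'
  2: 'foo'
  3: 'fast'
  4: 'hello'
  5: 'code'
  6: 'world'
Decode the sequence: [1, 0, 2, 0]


Look up each index in the dictionary:
  1 -> 'test'
  0 -> 'data'
  2 -> 'foo'
  0 -> 'data'

Decoded: "test data foo data"


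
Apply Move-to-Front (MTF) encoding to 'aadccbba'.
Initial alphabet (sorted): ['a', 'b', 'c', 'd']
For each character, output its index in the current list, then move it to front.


MTF encoding:
'a': index 0 in ['a', 'b', 'c', 'd'] -> ['a', 'b', 'c', 'd']
'a': index 0 in ['a', 'b', 'c', 'd'] -> ['a', 'b', 'c', 'd']
'd': index 3 in ['a', 'b', 'c', 'd'] -> ['d', 'a', 'b', 'c']
'c': index 3 in ['d', 'a', 'b', 'c'] -> ['c', 'd', 'a', 'b']
'c': index 0 in ['c', 'd', 'a', 'b'] -> ['c', 'd', 'a', 'b']
'b': index 3 in ['c', 'd', 'a', 'b'] -> ['b', 'c', 'd', 'a']
'b': index 0 in ['b', 'c', 'd', 'a'] -> ['b', 'c', 'd', 'a']
'a': index 3 in ['b', 'c', 'd', 'a'] -> ['a', 'b', 'c', 'd']


Output: [0, 0, 3, 3, 0, 3, 0, 3]


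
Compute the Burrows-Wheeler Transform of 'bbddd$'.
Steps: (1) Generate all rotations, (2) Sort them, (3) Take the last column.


Rotations (sorted):
  0: $bbddd -> last char: d
  1: bbddd$ -> last char: $
  2: bddd$b -> last char: b
  3: d$bbdd -> last char: d
  4: dd$bbd -> last char: d
  5: ddd$bb -> last char: b


BWT = d$bddb


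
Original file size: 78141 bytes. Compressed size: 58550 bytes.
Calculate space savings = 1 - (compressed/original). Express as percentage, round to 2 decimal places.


ratio = compressed/original = 58550/78141 = 0.749287
savings = 1 - ratio = 1 - 0.749287 = 0.250713
as a percentage: 0.250713 * 100 = 25.07%

Space savings = 1 - 58550/78141 = 25.07%


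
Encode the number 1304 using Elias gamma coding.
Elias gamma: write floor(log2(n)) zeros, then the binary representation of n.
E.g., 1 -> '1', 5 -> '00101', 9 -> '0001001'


num_bits = floor(log2(1304)) + 1 = 11
leading_zeros = num_bits - 1 = 10
binary(1304) = 10100011000

Elias gamma(1304) = '0000000000' + '10100011000' = 000000000010100011000 (21 bits)


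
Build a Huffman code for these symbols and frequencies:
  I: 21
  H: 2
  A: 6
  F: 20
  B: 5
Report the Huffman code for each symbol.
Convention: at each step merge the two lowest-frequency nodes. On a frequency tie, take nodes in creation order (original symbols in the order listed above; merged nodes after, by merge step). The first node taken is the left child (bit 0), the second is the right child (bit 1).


Huffman tree construction:
Step 1: Merge H(2) + B(5) = 7
Step 2: Merge A(6) + (H+B)(7) = 13
Step 3: Merge (A+(H+B))(13) + F(20) = 33
Step 4: Merge I(21) + ((A+(H+B))+F)(33) = 54
Read each symbol's code off the tree from the root (left child = 0, right child = 1).

Codes:
  I: 0 (length 1)
  H: 1010 (length 4)
  A: 100 (length 3)
  F: 11 (length 2)
  B: 1011 (length 4)
Average code length: 107/54 = 1.9815 bits/symbol


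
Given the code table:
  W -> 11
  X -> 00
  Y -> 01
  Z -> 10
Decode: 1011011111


Decoding:
10 -> Z
11 -> W
01 -> Y
11 -> W
11 -> W


Result: ZWYWW


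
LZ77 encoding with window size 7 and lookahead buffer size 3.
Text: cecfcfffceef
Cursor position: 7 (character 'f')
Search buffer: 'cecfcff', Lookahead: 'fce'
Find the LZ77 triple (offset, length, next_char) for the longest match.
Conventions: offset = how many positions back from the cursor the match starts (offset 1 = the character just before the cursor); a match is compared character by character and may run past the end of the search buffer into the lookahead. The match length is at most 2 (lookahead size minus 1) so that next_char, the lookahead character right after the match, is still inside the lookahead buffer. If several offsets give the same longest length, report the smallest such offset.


Try each offset into the search buffer:
  offset=1 (pos 6, char 'f'): match length 1
  offset=2 (pos 5, char 'f'): match length 1
  offset=3 (pos 4, char 'c'): match length 0
  offset=4 (pos 3, char 'f'): match length 2
  offset=5 (pos 2, char 'c'): match length 0
  offset=6 (pos 1, char 'e'): match length 0
  offset=7 (pos 0, char 'c'): match length 0
Longest match has length 2 at offset 4.
next_char = character at position 7 + 2 = 9 -> 'e'

Best match: offset=4, length=2 (matching 'fc' starting at position 3)
LZ77 triple: (4, 2, 'e')


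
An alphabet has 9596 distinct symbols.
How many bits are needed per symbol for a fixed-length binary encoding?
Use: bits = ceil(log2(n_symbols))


log2(9596) = 13.2282
Bracket: 2^13 = 8192 < 9596 <= 2^14 = 16384
So ceil(log2(9596)) = 14

bits = ceil(log2(9596)) = ceil(13.2282) = 14 bits


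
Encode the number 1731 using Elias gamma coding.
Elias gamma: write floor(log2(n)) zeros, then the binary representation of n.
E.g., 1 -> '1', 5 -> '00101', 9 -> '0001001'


num_bits = floor(log2(1731)) + 1 = 11
leading_zeros = num_bits - 1 = 10
binary(1731) = 11011000011

Elias gamma(1731) = '0000000000' + '11011000011' = 000000000011011000011 (21 bits)


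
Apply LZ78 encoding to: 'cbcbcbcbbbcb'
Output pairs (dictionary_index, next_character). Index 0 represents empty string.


LZ78 encoding steps:
Dictionary: {0: ''}
Step 1: w='' (idx 0), next='c' -> output (0, 'c'), add 'c' as idx 1
Step 2: w='' (idx 0), next='b' -> output (0, 'b'), add 'b' as idx 2
Step 3: w='c' (idx 1), next='b' -> output (1, 'b'), add 'cb' as idx 3
Step 4: w='cb' (idx 3), next='c' -> output (3, 'c'), add 'cbc' as idx 4
Step 5: w='b' (idx 2), next='b' -> output (2, 'b'), add 'bb' as idx 5
Step 6: w='b' (idx 2), next='c' -> output (2, 'c'), add 'bc' as idx 6
Step 7: w='b' (idx 2), end of input -> output (2, '')


Encoded: [(0, 'c'), (0, 'b'), (1, 'b'), (3, 'c'), (2, 'b'), (2, 'c'), (2, '')]


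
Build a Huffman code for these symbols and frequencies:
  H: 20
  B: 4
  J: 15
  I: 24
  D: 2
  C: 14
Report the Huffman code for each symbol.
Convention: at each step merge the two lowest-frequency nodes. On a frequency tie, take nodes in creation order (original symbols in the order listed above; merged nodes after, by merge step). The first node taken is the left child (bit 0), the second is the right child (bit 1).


Huffman tree construction:
Step 1: Merge D(2) + B(4) = 6
Step 2: Merge (D+B)(6) + C(14) = 20
Step 3: Merge J(15) + H(20) = 35
Step 4: Merge ((D+B)+C)(20) + I(24) = 44
Step 5: Merge (J+H)(35) + (((D+B)+C)+I)(44) = 79
Read each symbol's code off the tree from the root (left child = 0, right child = 1).

Codes:
  H: 01 (length 2)
  B: 1001 (length 4)
  J: 00 (length 2)
  I: 11 (length 2)
  D: 1000 (length 4)
  C: 101 (length 3)
Average code length: 184/79 = 2.3291 bits/symbol


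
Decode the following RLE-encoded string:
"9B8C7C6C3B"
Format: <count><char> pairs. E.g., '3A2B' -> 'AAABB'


Expanding each <count><char> pair:
  9B -> 'BBBBBBBBB'
  8C -> 'CCCCCCCC'
  7C -> 'CCCCCCC'
  6C -> 'CCCCCC'
  3B -> 'BBB'

Decoded = BBBBBBBBBCCCCCCCCCCCCCCCCCCCCCBBB


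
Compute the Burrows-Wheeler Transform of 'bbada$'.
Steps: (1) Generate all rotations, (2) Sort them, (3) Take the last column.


Rotations (sorted):
  0: $bbada -> last char: a
  1: a$bbad -> last char: d
  2: ada$bb -> last char: b
  3: bada$b -> last char: b
  4: bbada$ -> last char: $
  5: da$bba -> last char: a


BWT = adbb$a


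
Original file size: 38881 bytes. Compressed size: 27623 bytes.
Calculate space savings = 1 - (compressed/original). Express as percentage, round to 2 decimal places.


ratio = compressed/original = 27623/38881 = 0.71045
savings = 1 - ratio = 1 - 0.71045 = 0.28955
as a percentage: 0.28955 * 100 = 28.96%

Space savings = 1 - 27623/38881 = 28.96%


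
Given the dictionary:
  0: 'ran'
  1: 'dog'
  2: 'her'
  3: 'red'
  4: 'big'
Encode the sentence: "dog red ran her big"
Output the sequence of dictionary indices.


Look up each word in the dictionary:
  'dog' -> 1
  'red' -> 3
  'ran' -> 0
  'her' -> 2
  'big' -> 4

Encoded: [1, 3, 0, 2, 4]


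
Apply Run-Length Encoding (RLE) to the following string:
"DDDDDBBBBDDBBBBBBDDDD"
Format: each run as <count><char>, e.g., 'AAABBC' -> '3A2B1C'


Scanning runs left to right:
  i=0: run of 'D' x 5 -> '5D'
  i=5: run of 'B' x 4 -> '4B'
  i=9: run of 'D' x 2 -> '2D'
  i=11: run of 'B' x 6 -> '6B'
  i=17: run of 'D' x 4 -> '4D'

RLE = 5D4B2D6B4D


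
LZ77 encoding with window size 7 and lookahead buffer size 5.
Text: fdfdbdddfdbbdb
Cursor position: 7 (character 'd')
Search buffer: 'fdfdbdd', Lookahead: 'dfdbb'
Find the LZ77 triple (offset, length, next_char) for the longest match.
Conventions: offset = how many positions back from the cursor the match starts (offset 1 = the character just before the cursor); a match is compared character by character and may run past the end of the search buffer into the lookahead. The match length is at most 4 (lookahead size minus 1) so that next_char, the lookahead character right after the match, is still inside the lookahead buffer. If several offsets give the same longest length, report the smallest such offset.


Try each offset into the search buffer:
  offset=1 (pos 6, char 'd'): match length 1
  offset=2 (pos 5, char 'd'): match length 1
  offset=3 (pos 4, char 'b'): match length 0
  offset=4 (pos 3, char 'd'): match length 1
  offset=5 (pos 2, char 'f'): match length 0
  offset=6 (pos 1, char 'd'): match length 4
  offset=7 (pos 0, char 'f'): match length 0
Longest match has length 4 at offset 6.
next_char = character at position 7 + 4 = 11 -> 'b'

Best match: offset=6, length=4 (matching 'dfdb' starting at position 1)
LZ77 triple: (6, 4, 'b')


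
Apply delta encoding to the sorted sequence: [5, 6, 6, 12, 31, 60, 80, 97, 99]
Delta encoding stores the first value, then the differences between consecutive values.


First value: 5
Deltas:
  6 - 5 = 1
  6 - 6 = 0
  12 - 6 = 6
  31 - 12 = 19
  60 - 31 = 29
  80 - 60 = 20
  97 - 80 = 17
  99 - 97 = 2


Delta encoded: [5, 1, 0, 6, 19, 29, 20, 17, 2]


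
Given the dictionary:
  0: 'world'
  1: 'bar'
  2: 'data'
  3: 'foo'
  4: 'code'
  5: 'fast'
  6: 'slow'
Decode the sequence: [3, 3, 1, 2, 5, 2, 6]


Look up each index in the dictionary:
  3 -> 'foo'
  3 -> 'foo'
  1 -> 'bar'
  2 -> 'data'
  5 -> 'fast'
  2 -> 'data'
  6 -> 'slow'

Decoded: "foo foo bar data fast data slow"


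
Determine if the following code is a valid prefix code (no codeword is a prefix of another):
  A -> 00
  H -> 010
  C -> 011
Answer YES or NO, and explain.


Checking each pair (does one codeword prefix another?):
  A='00' vs H='010': no prefix
  A='00' vs C='011': no prefix
  H='010' vs A='00': no prefix
  H='010' vs C='011': no prefix
  C='011' vs A='00': no prefix
  C='011' vs H='010': no prefix
No violation found over all pairs.

YES -- this is a valid prefix code. No codeword is a prefix of any other codeword.


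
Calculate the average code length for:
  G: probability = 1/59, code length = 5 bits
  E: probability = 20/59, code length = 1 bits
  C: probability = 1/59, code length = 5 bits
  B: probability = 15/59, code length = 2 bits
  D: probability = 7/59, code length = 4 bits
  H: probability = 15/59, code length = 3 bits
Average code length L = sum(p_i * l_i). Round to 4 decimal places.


Weighted contributions p_i * l_i:
  G: (1/59) * 5 = 5/59
  E: (20/59) * 1 = 20/59
  C: (1/59) * 5 = 5/59
  B: (15/59) * 2 = 30/59
  D: (7/59) * 4 = 28/59
  H: (15/59) * 3 = 45/59
Sum = (5 + 20 + 5 + 30 + 28 + 45)/59 = 133/59

L = 133/59 = 2.2542 bits/symbol


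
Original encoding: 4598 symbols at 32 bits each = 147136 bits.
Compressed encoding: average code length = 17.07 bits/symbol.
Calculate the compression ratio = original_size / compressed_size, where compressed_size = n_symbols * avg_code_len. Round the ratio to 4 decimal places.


original_size = n_symbols * orig_bits = 4598 * 32 = 147136 bits
compressed_size = n_symbols * avg_code_len = 4598 * 17.07 = 78487.86 bits
ratio = original_size / compressed_size = 147136 / 78487.86 = 1.8746

Compression ratio = 1.8746


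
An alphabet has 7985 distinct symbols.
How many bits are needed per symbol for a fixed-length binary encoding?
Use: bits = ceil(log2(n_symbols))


log2(7985) = 12.9631
Bracket: 2^12 = 4096 < 7985 <= 2^13 = 8192
So ceil(log2(7985)) = 13

bits = ceil(log2(7985)) = ceil(12.9631) = 13 bits


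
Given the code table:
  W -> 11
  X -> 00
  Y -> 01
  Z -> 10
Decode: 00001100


Decoding:
00 -> X
00 -> X
11 -> W
00 -> X


Result: XXWX


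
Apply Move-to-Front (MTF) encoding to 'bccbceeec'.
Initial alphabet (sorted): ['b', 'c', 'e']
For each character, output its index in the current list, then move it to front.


MTF encoding:
'b': index 0 in ['b', 'c', 'e'] -> ['b', 'c', 'e']
'c': index 1 in ['b', 'c', 'e'] -> ['c', 'b', 'e']
'c': index 0 in ['c', 'b', 'e'] -> ['c', 'b', 'e']
'b': index 1 in ['c', 'b', 'e'] -> ['b', 'c', 'e']
'c': index 1 in ['b', 'c', 'e'] -> ['c', 'b', 'e']
'e': index 2 in ['c', 'b', 'e'] -> ['e', 'c', 'b']
'e': index 0 in ['e', 'c', 'b'] -> ['e', 'c', 'b']
'e': index 0 in ['e', 'c', 'b'] -> ['e', 'c', 'b']
'c': index 1 in ['e', 'c', 'b'] -> ['c', 'e', 'b']


Output: [0, 1, 0, 1, 1, 2, 0, 0, 1]


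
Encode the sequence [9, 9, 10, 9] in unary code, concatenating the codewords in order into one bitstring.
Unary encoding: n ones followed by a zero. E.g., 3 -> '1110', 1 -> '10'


Encode each number as n ones followed by a terminating 0:
  9 -> 1111111110 (10 bits)
  9 -> 1111111110 (10 bits)
  10 -> 11111111110 (11 bits)
  9 -> 1111111110 (10 bits)
Total length = 10 + 10 + 11 + 10 = 41 bits.

Unary([9, 9, 10, 9]) = 11111111101111111110111111111101111111110 (41 bits)


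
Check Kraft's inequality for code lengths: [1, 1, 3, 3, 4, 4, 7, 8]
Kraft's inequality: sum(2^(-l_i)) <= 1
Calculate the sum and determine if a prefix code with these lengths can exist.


Sum = 2^(-1) + 2^(-1) + 2^(-3) + 2^(-3) + 2^(-4) + 2^(-4) + 2^(-7) + 2^(-8)
    = 0.5 + 0.5 + 0.125 + 0.125 + 0.0625 + 0.0625 + 0.0078125 + 0.00390625
    = 355/256 = 1.38671875
Since 1.38671875 > 1, Kraft's inequality is NOT satisfied.
A prefix code with these lengths CANNOT exist.

Kraft sum = 1.38671875. Not satisfied.


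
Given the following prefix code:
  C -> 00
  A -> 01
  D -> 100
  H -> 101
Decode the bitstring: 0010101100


Decoding step by step:
Bits 00 -> C
Bits 101 -> H
Bits 01 -> A
Bits 100 -> D


Decoded message: CHAD


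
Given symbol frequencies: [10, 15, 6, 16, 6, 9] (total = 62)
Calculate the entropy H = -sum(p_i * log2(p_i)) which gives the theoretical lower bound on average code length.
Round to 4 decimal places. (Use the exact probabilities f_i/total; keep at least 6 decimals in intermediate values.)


Per-symbol terms -p_i * log2(p_i) with p_i = f_i/62:
  p = 10/62 = 0.161290: log2(p) = -2.632268, -p*log2(p) = 0.424559
  p = 15/62 = 0.241935: log2(p) = -2.047306, -p*log2(p) = 0.495316
  p = 6/62 = 0.096774: log2(p) = -3.369234, -p*log2(p) = 0.326055
  p = 16/62 = 0.258065: log2(p) = -1.954196, -p*log2(p) = 0.504309
  p = 6/62 = 0.096774: log2(p) = -3.369234, -p*log2(p) = 0.326055
  p = 9/62 = 0.145161: log2(p) = -2.784271, -p*log2(p) = 0.404168
H = 0.424559 + 0.495316 + 0.326055 + 0.504309 + 0.326055 + 0.404168 = 2.480462

H = 2.4805 bits/symbol


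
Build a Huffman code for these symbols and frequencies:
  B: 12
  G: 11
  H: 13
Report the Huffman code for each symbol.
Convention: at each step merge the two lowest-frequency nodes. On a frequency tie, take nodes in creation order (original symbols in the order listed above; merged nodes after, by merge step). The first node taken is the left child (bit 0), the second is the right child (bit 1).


Huffman tree construction:
Step 1: Merge G(11) + B(12) = 23
Step 2: Merge H(13) + (G+B)(23) = 36
Read each symbol's code off the tree from the root (left child = 0, right child = 1).

Codes:
  B: 11 (length 2)
  G: 10 (length 2)
  H: 0 (length 1)
Average code length: 59/36 = 1.6389 bits/symbol


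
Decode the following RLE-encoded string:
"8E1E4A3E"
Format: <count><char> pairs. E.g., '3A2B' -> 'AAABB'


Expanding each <count><char> pair:
  8E -> 'EEEEEEEE'
  1E -> 'E'
  4A -> 'AAAA'
  3E -> 'EEE'

Decoded = EEEEEEEEEAAAAEEE


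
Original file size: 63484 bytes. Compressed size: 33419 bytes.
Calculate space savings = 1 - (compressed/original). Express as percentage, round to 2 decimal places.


ratio = compressed/original = 33419/63484 = 0.526416
savings = 1 - ratio = 1 - 0.526416 = 0.473584
as a percentage: 0.473584 * 100 = 47.36%

Space savings = 1 - 33419/63484 = 47.36%


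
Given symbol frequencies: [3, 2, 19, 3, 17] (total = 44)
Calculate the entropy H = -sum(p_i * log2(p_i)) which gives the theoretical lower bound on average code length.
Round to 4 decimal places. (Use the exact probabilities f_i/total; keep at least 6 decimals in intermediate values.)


Per-symbol terms -p_i * log2(p_i) with p_i = f_i/44:
  p = 3/44 = 0.068182: log2(p) = -3.874469, -p*log2(p) = 0.264168
  p = 2/44 = 0.045455: log2(p) = -4.459432, -p*log2(p) = 0.202701
  p = 19/44 = 0.431818: log2(p) = -1.211504, -p*log2(p) = 0.523149
  p = 3/44 = 0.068182: log2(p) = -3.874469, -p*log2(p) = 0.264168
  p = 17/44 = 0.386364: log2(p) = -1.371969, -p*log2(p) = 0.530079
H = 0.264168 + 0.202701 + 0.523149 + 0.264168 + 0.530079 = 1.784265

H = 1.7843 bits/symbol


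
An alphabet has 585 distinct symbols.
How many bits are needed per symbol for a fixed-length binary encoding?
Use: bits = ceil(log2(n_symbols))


log2(585) = 9.1923
Bracket: 2^9 = 512 < 585 <= 2^10 = 1024
So ceil(log2(585)) = 10

bits = ceil(log2(585)) = ceil(9.1923) = 10 bits


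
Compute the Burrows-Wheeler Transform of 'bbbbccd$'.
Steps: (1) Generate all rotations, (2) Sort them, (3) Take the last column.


Rotations (sorted):
  0: $bbbbccd -> last char: d
  1: bbbbccd$ -> last char: $
  2: bbbccd$b -> last char: b
  3: bbccd$bb -> last char: b
  4: bccd$bbb -> last char: b
  5: ccd$bbbb -> last char: b
  6: cd$bbbbc -> last char: c
  7: d$bbbbcc -> last char: c


BWT = d$bbbbcc


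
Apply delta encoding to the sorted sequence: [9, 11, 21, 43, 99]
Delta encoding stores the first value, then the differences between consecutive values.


First value: 9
Deltas:
  11 - 9 = 2
  21 - 11 = 10
  43 - 21 = 22
  99 - 43 = 56


Delta encoded: [9, 2, 10, 22, 56]


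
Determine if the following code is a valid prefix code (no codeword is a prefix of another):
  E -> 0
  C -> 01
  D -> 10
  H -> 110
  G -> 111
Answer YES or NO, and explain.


Checking each pair (does one codeword prefix another?):
  E='0' vs C='01': prefix -- VIOLATION

NO -- this is NOT a valid prefix code. E (0) is a prefix of C (01).


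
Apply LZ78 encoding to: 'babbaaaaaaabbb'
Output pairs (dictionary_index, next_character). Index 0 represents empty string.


LZ78 encoding steps:
Dictionary: {0: ''}
Step 1: w='' (idx 0), next='b' -> output (0, 'b'), add 'b' as idx 1
Step 2: w='' (idx 0), next='a' -> output (0, 'a'), add 'a' as idx 2
Step 3: w='b' (idx 1), next='b' -> output (1, 'b'), add 'bb' as idx 3
Step 4: w='a' (idx 2), next='a' -> output (2, 'a'), add 'aa' as idx 4
Step 5: w='aa' (idx 4), next='a' -> output (4, 'a'), add 'aaa' as idx 5
Step 6: w='aa' (idx 4), next='b' -> output (4, 'b'), add 'aab' as idx 6
Step 7: w='bb' (idx 3), end of input -> output (3, '')


Encoded: [(0, 'b'), (0, 'a'), (1, 'b'), (2, 'a'), (4, 'a'), (4, 'b'), (3, '')]


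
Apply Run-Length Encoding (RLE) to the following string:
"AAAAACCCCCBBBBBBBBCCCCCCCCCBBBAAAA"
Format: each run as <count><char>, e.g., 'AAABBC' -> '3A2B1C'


Scanning runs left to right:
  i=0: run of 'A' x 5 -> '5A'
  i=5: run of 'C' x 5 -> '5C'
  i=10: run of 'B' x 8 -> '8B'
  i=18: run of 'C' x 9 -> '9C'
  i=27: run of 'B' x 3 -> '3B'
  i=30: run of 'A' x 4 -> '4A'

RLE = 5A5C8B9C3B4A
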